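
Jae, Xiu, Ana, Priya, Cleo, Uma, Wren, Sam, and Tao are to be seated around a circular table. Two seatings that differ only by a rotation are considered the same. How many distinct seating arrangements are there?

Seat Jae anywhere (absorbing the rotational symmetry), then permute the other 8: (8)! = 40320.

40320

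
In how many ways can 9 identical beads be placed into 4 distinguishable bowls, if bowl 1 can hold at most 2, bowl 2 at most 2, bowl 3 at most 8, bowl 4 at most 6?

Without the upper bounds there are C(12,3) = 220 ways to split 9 among 4 bowls.
Subtract solutions that violate a single cap (substitute x_i' = x_i − (cap_i+1)): x_1 ≥ 3 gives C(9,3) = 84; x_2 ≥ 3 gives C(9,3) = 84; x_3 ≥ 9 gives C(3,3) = 1; x_4 ≥ 7 gives C(5,3) = 10. Together 179.
Add back pairs where two caps are both exceeded: 20 + 0 + 0 + 0 + 0 + 0 = 20.
By inclusion–exclusion the count is 220 − 179 + 20 = 61.

61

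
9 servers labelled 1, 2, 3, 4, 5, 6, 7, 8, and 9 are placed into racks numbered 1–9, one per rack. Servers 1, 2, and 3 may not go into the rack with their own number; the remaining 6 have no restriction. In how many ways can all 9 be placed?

256320

Let Aᵢ (for i ∈ {1, 2, 3}) be the placements that put server i in its forbidden rack. Any j of these fix j positions, leaving (9−j)! ways to fill the rest, and there are C(3,j) ways to pick which j.
By inclusion–exclusion, the number of valid placements is Σ_{j=0}^{3} (−1)^j C(3,j)·(9−j)!.
Computing: 362880 − 120960 + 15120 − 720 = 256320.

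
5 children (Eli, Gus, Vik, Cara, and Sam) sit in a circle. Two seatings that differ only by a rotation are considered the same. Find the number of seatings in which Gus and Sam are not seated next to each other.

Without the restriction there are (4)! = 24 seatings.
Those with Gus next to Sam: fuse the pair into one unit and seat 4 units around a circle — 2·(3)! = 12.
Subtracting, 24 − 12 = 12.

12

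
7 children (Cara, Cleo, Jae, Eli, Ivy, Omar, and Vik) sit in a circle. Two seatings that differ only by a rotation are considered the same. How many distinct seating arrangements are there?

Around a circle, 7 distinct people have 7!/7 = (6)! = 720 rotationally distinct seatings.

720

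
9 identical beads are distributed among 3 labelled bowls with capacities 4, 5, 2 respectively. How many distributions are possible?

6

Ignoring the caps, the number of non-negative solutions to x_1+…+x_3 = 9 is C(11,2) = 55.
Subtract solutions that violate a single cap (substitute x_i' = x_i − (cap_i+1)): x_1 ≥ 5 gives C(6,2) = 15; x_2 ≥ 6 gives C(5,2) = 10; x_3 ≥ 3 gives C(8,2) = 28. Together 53.
Add back pairs where two caps are both exceeded: 0 + 3 + 1 = 4.
By inclusion–exclusion the count is 55 − 53 + 4 = 6.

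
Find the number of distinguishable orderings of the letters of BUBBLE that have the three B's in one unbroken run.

24

Treat the 3 copies of B as a single block. The multiset to arrange is then {BBB, E, L, U}, 4 items in all.
All 4 items are distinct, so there are (4)! = 24 arrangements.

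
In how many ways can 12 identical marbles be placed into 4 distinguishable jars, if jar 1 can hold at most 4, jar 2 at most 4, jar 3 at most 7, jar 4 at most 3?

Ignoring the caps, the number of non-negative solutions to x_1+…+x_4 = 12 is C(15,3) = 455.
Subtract solutions that violate a single cap (substitute x_i' = x_i − (cap_i+1)): x_1 ≥ 5 gives C(10,3) = 120; x_2 ≥ 5 gives C(10,3) = 120; x_3 ≥ 8 gives C(7,3) = 35; x_4 ≥ 4 gives C(11,3) = 165. Together 440.
Add back pairs where two caps are both exceeded: 10 + 0 + 20 + 0 + 20 + 1 = 51.
By inclusion–exclusion the count is 455 − 440 + 51 = 66.

66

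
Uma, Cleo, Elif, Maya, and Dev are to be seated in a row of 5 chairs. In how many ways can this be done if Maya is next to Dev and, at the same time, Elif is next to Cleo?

Treat {Maya,Dev} as one block (2 orders) and {Elif,Cleo} as another (2 orders).
That leaves 3 units to arrange: 2 × 2 × 3! = 4 × 6 = 24.

24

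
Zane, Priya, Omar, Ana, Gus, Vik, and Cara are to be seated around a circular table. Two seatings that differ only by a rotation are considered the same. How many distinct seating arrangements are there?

Fix one person's seat to break rotational symmetry; the remaining 6 people can be arranged in (6)! = 720 ways.

720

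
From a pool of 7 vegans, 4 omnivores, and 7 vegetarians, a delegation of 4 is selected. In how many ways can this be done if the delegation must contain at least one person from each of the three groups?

1470

With no constraint there are C(18,4) = 3060 possible selections.
Subtract selections that omit an entire group: no vegans → C(11,4) = 330; no omnivores → C(14,4) = 1001; no vegetarians → C(11,4) = 330.
Add back selections omitting two groups (i.e. drawn from a single group): C(7,4) + C(4,4) + C(7,4) = 71.
By inclusion–exclusion: 3060 − 1661 + 71 = 1470.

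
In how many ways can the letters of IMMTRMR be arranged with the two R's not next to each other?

Total arrangements of IMMTRMR: 7!/(3!·2!) = 420.
Arrangements with the R's together: treat RR as one letter, giving (6)!/(3!) = 120.
Hence 420 − 120 = 300.

300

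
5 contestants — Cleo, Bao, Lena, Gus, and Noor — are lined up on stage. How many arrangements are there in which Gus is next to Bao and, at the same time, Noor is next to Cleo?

Treat {Gus,Bao} as one block (2 orders) and {Noor,Cleo} as another (2 orders).
That leaves 3 units to arrange: 2 × 2 × 3! = 4 × 6 = 24.

24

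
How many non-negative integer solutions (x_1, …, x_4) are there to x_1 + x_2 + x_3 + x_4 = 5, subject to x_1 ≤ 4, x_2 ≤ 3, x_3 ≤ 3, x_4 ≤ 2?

37

By stars and bars, unrestricted non-negative solutions to x_1+…+x_4 = 5 number C(5+3,3) = 56.
Subtract solutions that violate a single cap (substitute x_i' = x_i − (cap_i+1)): x_1 ≥ 5 gives C(3,3) = 1; x_2 ≥ 4 gives C(4,3) = 4; x_3 ≥ 4 gives C(4,3) = 4; x_4 ≥ 3 gives C(5,3) = 10. Together 19.
No two caps can be exceeded simultaneously, so the pair terms are all 0.
By inclusion–exclusion the count is 56 − 19 + 0 = 37.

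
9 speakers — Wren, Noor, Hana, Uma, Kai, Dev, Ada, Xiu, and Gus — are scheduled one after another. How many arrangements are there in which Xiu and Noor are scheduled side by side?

80640

Treat {Xiu, Noor} as a single unit. There are 8 units to order, and the pair itself can be ordered 2 ways.
That gives 2 × 8! = 2 × 40320 = 80640.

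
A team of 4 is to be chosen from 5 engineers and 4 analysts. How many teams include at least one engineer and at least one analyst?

120

Unrestricted: C(9,4) = 126 ways to pick any 4 of the 9.
Selections missing a whole group: no engineers → C(4,4) = 1; no analysts → C(5,4) = 5.
Both groups omitted at once is impossible, so 126 − 6 = 120.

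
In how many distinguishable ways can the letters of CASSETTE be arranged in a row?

5040

CASSETTE has 8 letters with E appearing twice, S appearing twice, and T appearing twice.
So there are 8! / (2!·2!·2!) = 5040 distinguishable arrangements.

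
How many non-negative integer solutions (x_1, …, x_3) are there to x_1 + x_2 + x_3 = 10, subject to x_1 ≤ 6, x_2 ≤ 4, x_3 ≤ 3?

Without the upper bounds there are C(12,2) = 66 ways to split 10 among 3 variables.
Subtract solutions that violate a single cap (substitute x_i' = x_i − (cap_i+1)): x_1 ≥ 7 gives C(5,2) = 10; x_2 ≥ 5 gives C(7,2) = 21; x_3 ≥ 4 gives C(8,2) = 28. Together 59.
Add back pairs where two caps are both exceeded: 0 + 0 + 3 = 3.
By inclusion–exclusion the count is 66 − 59 + 3 = 10.

10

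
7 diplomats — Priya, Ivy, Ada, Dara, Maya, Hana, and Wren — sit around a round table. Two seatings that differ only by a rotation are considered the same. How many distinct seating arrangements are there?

720

Seat Priya anywhere (absorbing the rotational symmetry), then permute the other 6: (6)! = 720.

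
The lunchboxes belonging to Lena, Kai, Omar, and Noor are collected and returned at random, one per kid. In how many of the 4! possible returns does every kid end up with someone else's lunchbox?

9

Let Aᵢ be the assignments in which kid i gets their own lunchbox. We want the size of the complement of A₁∪…∪A_4.
By inclusion–exclusion this is Σ_{j=0}^{4} (−1)^j C(4,j)·(4−j)!.
Computing: 24 − 24 + 12 − 4 + 1 = 9.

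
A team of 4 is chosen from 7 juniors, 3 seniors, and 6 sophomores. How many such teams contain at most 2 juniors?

Split by how many juniors are chosen (0 through 2).
Sum: C(7,0)·C(9,4) + C(7,1)·C(9,3) + C(7,2)·C(9,2) = 126 + 588 + 756 = 1470.

1470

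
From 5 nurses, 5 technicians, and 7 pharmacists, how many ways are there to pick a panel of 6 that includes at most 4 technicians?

Split by how many technicians are chosen (0 through 4).
Sum: C(5,0)·C(12,6) + C(5,1)·C(12,5) + C(5,2)·C(12,4) + C(5,3)·C(12,3) + C(5,4)·C(12,2) = 924 + 3960 + 4950 + 2200 + 330 = 12364.

12364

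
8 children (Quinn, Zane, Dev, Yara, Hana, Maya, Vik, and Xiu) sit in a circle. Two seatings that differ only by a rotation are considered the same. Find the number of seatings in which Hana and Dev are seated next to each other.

1440

Glue Hana and Dev into a block (2 internal orders). Seating 7 units around a circle gives (6)! arrangements.
So 2 × (6)! = 2 × 720 = 1440.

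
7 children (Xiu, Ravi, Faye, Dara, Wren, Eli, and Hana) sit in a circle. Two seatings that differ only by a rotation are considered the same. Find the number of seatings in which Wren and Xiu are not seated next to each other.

All circular seatings of 7 people number (6)! = 720.
Seatings with Wren beside Xiu: treat them as a block with 2 internal orders, giving 2 × (5)! = 240.
Subtracting, 720 − 240 = 480.

480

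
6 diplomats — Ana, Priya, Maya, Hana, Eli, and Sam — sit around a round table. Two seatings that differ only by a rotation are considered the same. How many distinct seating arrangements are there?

120

Seat Ana anywhere (absorbing the rotational symmetry), then permute the other 5: (5)! = 120.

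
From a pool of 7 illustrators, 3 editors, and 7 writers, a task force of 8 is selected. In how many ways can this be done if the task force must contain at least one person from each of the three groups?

21217

Total 8-person selections from all 17: C(17,8) = 24310.
Subtract selections that omit an entire group: no illustrators → C(10,8) = 45; no editors → C(14,8) = 3003; no writers → C(10,8) = 45.
Add back selections omitting two groups (i.e. drawn from a single group): C(7,8) + C(3,8) + C(7,8) = 0.
By inclusion–exclusion: 24310 − 3093 + 0 = 21217.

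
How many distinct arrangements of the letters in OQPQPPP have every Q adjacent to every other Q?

30

Treat the 2 copies of Q as a single block. The multiset to arrange is then {QQ, O, P, P, P, P}, 6 items in all.
That gives (6)!/(4!) = 30 arrangements.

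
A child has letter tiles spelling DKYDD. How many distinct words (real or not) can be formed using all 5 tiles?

20

DKYDD has 5 letters with D appearing 3 times.
So there are 5! / (3!) = 20 distinguishable arrangements.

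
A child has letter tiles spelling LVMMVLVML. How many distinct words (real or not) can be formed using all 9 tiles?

1680

The 9 letters of LVMMVLVML have repeats: L appearing 3 times, M appearing 3 times, and V appearing 3 times.
Dividing 9! = 362880 by 3!·3!·3! = 216 for the repeated letters gives 1680.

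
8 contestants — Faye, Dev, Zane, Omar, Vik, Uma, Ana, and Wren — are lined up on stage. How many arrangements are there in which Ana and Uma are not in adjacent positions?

Of the 8! = 40320 arrangements, those with Ana and Uma adjacent number 2 × 7! = 10080 (treat the pair as a block with 2 internal orders).
Complementary counting: 40320 − 10080 = 30240.

30240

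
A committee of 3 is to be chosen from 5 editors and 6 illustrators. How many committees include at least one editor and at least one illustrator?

135

Total 3-person selections from all 11: C(11,3) = 165.
Selections missing a whole group: no editors → C(6,3) = 20; no illustrators → C(5,3) = 10.
Both groups omitted at once is impossible, so 165 − 30 = 135.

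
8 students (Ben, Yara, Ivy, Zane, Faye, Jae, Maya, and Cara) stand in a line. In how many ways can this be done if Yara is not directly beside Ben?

Of the 8! = 40320 arrangements, those with Yara and Ben adjacent number 2 × 7! = 10080 (treat the pair as a block with 2 internal orders).
So 40320 − 10080 = 30240 arrangements keep them apart.

30240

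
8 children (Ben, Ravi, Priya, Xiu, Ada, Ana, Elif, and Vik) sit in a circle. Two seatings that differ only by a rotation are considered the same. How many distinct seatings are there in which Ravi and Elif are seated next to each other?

1440

Glue Ravi and Elif into a block (2 internal orders). Seating 7 units around a circle gives (6)! arrangements.
So 2 × (6)! = 2 × 720 = 1440.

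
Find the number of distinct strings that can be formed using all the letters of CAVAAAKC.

840

The 8 letters of CAVAAAKC have repeats: A appearing 4 times and C appearing twice.
So there are 8! / (4!·2!) = 840 distinguishable arrangements.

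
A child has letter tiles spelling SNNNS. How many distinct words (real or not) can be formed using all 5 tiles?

10

The 5 letters of SNNNS have repeats: N appearing 3 times and S appearing twice.
Dividing 5! = 120 by 3!·2! = 12 for the repeated letters gives 10.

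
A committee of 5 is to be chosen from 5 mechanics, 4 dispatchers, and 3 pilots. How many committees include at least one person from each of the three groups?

With no constraint there are C(12,5) = 792 possible selections.
Subtract selections that omit an entire group: no mechanics → C(7,5) = 21; no dispatchers → C(8,5) = 56; no pilots → C(9,5) = 126.
Add back selections omitting two groups (i.e. drawn from a single group): C(5,5) + C(4,5) + C(3,5) = 1.
By inclusion–exclusion: 792 − 203 + 1 = 590.

590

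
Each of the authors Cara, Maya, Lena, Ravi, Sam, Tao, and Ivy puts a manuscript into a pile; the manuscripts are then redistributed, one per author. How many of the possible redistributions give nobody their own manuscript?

1854

Count assignments avoiding every fixed point. For any j of the 7 authors fixed to their own manuscript, the other 7−j can be arranged in (7−j)! ways.
By inclusion–exclusion this is Σ_{j=0}^{7} (−1)^j C(7,j)·(7−j)!.
Computing: 5040 − 5040 + 2520 − 840 + 210 − 42 + 7 − 1 = 1854.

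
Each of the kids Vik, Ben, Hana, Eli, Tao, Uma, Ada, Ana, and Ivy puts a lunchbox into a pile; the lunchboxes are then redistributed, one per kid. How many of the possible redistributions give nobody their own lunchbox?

Let Aᵢ be the assignments in which kid i gets their own lunchbox. We want the size of the complement of A₁∪…∪A_9.
By inclusion–exclusion this is Σ_{j=0}^{9} (−1)^j C(9,j)·(9−j)!.
Computing: 362880 − 362880 + 181440 − 60480 + 15120 − 3024 + 504 − 72 + 9 − 1 = 133496.

133496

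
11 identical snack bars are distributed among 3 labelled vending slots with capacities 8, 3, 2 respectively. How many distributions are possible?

6

By stars and bars, unrestricted non-negative solutions to x_1+…+x_3 = 11 number C(11+2,2) = 78.
Subtract solutions that violate a single cap (substitute x_i' = x_i − (cap_i+1)): x_1 ≥ 9 gives C(4,2) = 6; x_2 ≥ 4 gives C(9,2) = 36; x_3 ≥ 3 gives C(10,2) = 45. Together 87.
Add back pairs where two caps are both exceeded: 0 + 0 + 15 = 15.
By inclusion–exclusion the count is 78 − 87 + 15 = 6.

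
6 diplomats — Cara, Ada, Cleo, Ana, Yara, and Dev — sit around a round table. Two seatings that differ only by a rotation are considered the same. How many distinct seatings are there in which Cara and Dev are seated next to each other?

Glue Cara and Dev into a block (2 internal orders). Seating 5 units around a circle gives (4)! arrangements.
So 2 × (4)! = 2 × 24 = 48.

48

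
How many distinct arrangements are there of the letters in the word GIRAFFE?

2520

The 7 letters of GIRAFFE have repeats: F appearing twice.
The number of distinct arrangements is 7!/(2!) = 5040/2 = 2520.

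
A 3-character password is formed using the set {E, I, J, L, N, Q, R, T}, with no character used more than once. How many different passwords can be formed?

Choose and order 3 of the 8 symbols: the first character has 8 options, the next 7, then 6.
That product is 8 × 7 × 6 = 336.

336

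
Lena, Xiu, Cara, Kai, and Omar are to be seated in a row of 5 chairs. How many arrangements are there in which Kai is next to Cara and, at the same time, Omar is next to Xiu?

24

Treat {Kai,Cara} as one block (2 orders) and {Omar,Xiu} as another (2 orders).
That leaves 3 units to arrange: 2 × 2 × 3! = 4 × 6 = 24.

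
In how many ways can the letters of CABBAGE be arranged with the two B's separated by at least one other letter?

900

Total arrangements of CABBAGE: 7!/(2!·2!) = 1260.
If the two B's are adjacent, glue them into one block, leaving 6 items to arrange: (6)!/(2!) = 360 ways.
Hence 1260 − 360 = 900.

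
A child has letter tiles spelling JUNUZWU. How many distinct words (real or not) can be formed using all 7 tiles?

JUNUZWU has 7 letters with U appearing 3 times.
Dividing 7! = 5040 by 3! = 6 for the repeated letters gives 840.

840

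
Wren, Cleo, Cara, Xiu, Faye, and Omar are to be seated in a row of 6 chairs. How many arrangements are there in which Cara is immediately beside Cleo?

240

Treat {Cara, Cleo} as a single unit. There are 5 units to order, and the pair itself can be ordered 2 ways.
So the count is 2·(5)! = 240.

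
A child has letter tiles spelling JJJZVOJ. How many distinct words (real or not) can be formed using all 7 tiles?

210

JJJZVOJ has 7 letters with J appearing 4 times.
Dividing 7! = 5040 by 4! = 24 for the repeated letters gives 210.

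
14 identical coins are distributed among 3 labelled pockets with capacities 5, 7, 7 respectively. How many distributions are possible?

Without the upper bounds there are C(16,2) = 120 ways to split 14 among 3 pockets.
Subtract solutions that violate a single cap (substitute x_i' = x_i − (cap_i+1)): x_1 ≥ 6 gives C(10,2) = 45; x_2 ≥ 8 gives C(8,2) = 28; x_3 ≥ 8 gives C(8,2) = 28. Together 101.
Add back pairs where two caps are both exceeded: 1 + 1 + 0 = 2.
By inclusion–exclusion the count is 120 − 101 + 2 = 21.

21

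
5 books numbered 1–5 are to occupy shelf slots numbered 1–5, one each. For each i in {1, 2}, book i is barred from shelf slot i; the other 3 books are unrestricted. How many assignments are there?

78

Let Aᵢ (for i ∈ {1, 2}) be the placements that put book i in its forbidden shelf slot. Any j of these fix j positions, leaving (5−j)! ways to fill the rest, and there are C(2,j) ways to pick which j.
By inclusion–exclusion, the number of valid placements is Σ_{j=0}^{2} (−1)^j C(2,j)·(5−j)!.
Computing: 120 − 48 + 6 = 78.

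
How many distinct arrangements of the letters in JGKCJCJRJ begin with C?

1680

With the first slot taken by C, it remains to arrange the other 8 letters (JGKJCJRJ).
Those 8 letters have J appearing 4 times, giving (8)!/(4!) = 1680.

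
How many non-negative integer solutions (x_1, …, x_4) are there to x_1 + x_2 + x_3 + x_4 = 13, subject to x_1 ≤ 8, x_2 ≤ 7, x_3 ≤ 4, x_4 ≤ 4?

By stars and bars, unrestricted non-negative solutions to x_1+…+x_4 = 13 number C(13+3,3) = 560.
Subtract solutions that violate a single cap (substitute x_i' = x_i − (cap_i+1)): x_1 ≥ 9 gives C(7,3) = 35; x_2 ≥ 8 gives C(8,3) = 56; x_3 ≥ 5 gives C(11,3) = 165; x_4 ≥ 5 gives C(11,3) = 165. Together 421.
Add back pairs where two caps are both exceeded: 0 + 0 + 0 + 1 + 1 + 20 = 22.
By inclusion–exclusion the count is 560 − 421 + 22 = 161.

161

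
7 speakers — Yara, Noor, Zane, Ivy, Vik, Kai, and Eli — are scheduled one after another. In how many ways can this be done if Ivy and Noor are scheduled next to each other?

1440

Treat {Ivy, Noor} as a single unit. There are 6 units to order, and the pair itself can be ordered 2 ways.
So the count is 2·(6)! = 1440.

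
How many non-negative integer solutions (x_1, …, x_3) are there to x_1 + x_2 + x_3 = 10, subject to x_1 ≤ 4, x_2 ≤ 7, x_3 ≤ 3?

14

By stars and bars, unrestricted non-negative solutions to x_1+…+x_3 = 10 number C(10+2,2) = 66.
Subtract solutions that violate a single cap (substitute x_i' = x_i − (cap_i+1)): x_1 ≥ 5 gives C(7,2) = 21; x_2 ≥ 8 gives C(4,2) = 6; x_3 ≥ 4 gives C(8,2) = 28. Together 55.
Add back pairs where two caps are both exceeded: 0 + 3 + 0 = 3.
By inclusion–exclusion the count is 66 − 55 + 3 = 14.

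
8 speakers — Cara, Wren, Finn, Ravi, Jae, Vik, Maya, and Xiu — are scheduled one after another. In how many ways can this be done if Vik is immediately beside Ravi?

10080

Treat {Vik, Ravi} as a single unit. There are 7 units to order, and the pair itself can be ordered 2 ways.
So the count is 2·(7)! = 10080.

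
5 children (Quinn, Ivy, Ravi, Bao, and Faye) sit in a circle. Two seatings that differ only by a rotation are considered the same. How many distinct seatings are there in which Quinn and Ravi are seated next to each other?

12

Glue Quinn and Ravi into a block (2 internal orders). Seating 4 units around a circle gives (3)! arrangements.
So 2 × (3)! = 2 × 6 = 12.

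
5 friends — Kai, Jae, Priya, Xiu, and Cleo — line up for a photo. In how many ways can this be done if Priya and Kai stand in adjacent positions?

48

Treat {Priya, Kai} as a single unit. There are 4 units to order, and the pair itself can be ordered 2 ways.
That gives 2 × 4! = 2 × 24 = 48.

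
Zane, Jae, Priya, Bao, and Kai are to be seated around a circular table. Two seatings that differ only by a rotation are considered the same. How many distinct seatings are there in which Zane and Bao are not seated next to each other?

12

All circular seatings of 5 people number (4)! = 24.
Seatings with Zane beside Bao: treat them as a block with 2 internal orders, giving 2 × (3)! = 12.
Subtracting, 24 − 12 = 12.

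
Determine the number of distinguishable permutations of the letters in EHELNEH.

420

Letter multiplicities in EHELNEH: E×3, H×2, L×1, N×1.
Dividing 7! = 5040 by 3!·2! = 12 for the repeated letters gives 420.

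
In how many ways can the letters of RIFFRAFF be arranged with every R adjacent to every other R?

Treat the 2 copies of R as a single block. The multiset to arrange is then {RR, A, F, F, F, F, I}, 7 items in all.
That gives (7)!/(4!) = 210 arrangements.

210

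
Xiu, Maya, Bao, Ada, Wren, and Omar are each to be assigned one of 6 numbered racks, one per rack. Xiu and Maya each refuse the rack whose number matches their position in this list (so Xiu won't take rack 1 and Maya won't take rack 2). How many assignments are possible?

Let Aᵢ (for i ∈ {1, 2}) be the placements that put person i in their forbidden rack. Any j of these fix j positions, leaving (6−j)! ways to fill the rest, and there are C(2,j) ways to pick which j.
By inclusion–exclusion, the number of valid placements is Σ_{j=0}^{2} (−1)^j C(2,j)·(6−j)!.
Computing: 720 − 240 + 24 = 504.

504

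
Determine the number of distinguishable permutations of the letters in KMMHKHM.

KMMHKHM has 7 letters with H appearing twice, K appearing twice, and M appearing 3 times.
The number of distinct arrangements is 7!/(3!·2!·2!) = 5040/24 = 210.

210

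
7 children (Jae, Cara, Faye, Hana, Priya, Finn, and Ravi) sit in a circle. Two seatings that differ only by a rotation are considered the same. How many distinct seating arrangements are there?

720

Around a circle, 7 distinct people have 7!/7 = (6)! = 720 rotationally distinct seatings.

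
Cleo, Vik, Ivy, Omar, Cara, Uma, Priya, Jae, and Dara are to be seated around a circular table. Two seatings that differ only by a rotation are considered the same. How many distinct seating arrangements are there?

40320

Seat Cleo anywhere (absorbing the rotational symmetry), then permute the other 8: (8)! = 40320.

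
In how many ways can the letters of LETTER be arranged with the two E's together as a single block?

Treat the 2 copies of E as a single block. The multiset to arrange is then {EE, L, R, T, T}, 5 items in all.
That gives (5)!/(2!) = 60 arrangements.

60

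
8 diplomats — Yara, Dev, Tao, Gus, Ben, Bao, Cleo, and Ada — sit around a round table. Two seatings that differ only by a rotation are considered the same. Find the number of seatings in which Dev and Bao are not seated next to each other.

3600

Without the restriction there are (7)! = 5040 seatings.
Seatings with Dev beside Bao: treat them as a block with 2 internal orders, giving 2 × (6)! = 1440.
Subtracting, 5040 − 1440 = 3600.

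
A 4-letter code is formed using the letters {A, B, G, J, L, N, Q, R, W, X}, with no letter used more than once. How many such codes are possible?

This is a permutation of 4 out of 10: P(10,4) = 10!/6!.
That product is 10 × 9 × 8 × 7 = 5040.

5040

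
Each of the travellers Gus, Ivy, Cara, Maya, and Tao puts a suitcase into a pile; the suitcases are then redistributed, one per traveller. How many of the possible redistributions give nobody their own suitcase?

Let Aᵢ be the assignments in which traveller i gets their own suitcase. We want the size of the complement of A₁∪…∪A_5.
By inclusion–exclusion this is Σ_{j=0}^{5} (−1)^j C(5,j)·(5−j)!.
Computing: 120 − 120 + 60 − 20 + 5 − 1 = 44.

44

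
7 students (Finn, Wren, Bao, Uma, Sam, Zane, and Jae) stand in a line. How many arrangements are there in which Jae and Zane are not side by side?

3600

There are 7! = 5040 arrangements in all. If Jae and Zane are adjacent, merging them into one block gives 2·(6)! = 1440 arrangements.
So 5040 − 1440 = 3600 arrangements keep them apart.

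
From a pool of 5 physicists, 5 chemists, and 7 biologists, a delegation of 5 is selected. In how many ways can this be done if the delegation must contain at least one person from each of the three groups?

With no constraint there are C(17,5) = 6188 possible selections.
Selections missing a whole group: no physicists → C(12,5) = 792; no chemists → C(12,5) = 792; no biologists → C(10,5) = 252.
Add back selections omitting two groups (i.e. drawn from a single group): C(5,5) + C(5,5) + C(7,5) = 23.
By inclusion–exclusion: 6188 − 1836 + 23 = 4375.

4375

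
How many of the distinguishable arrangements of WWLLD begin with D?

Fix D in the first position and arrange the remaining 4 letters.
Those 4 letters have L appearing twice and W appearing twice, giving (4)!/(2!·2!) = 6.

6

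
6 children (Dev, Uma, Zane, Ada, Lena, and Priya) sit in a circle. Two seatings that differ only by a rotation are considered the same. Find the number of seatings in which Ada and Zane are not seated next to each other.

72

Without the restriction there are (5)! = 120 seatings.
Those with Ada next to Zane: fuse the pair into one unit and seat 5 units around a circle — 2·(4)! = 48.
Subtracting, 120 − 48 = 72.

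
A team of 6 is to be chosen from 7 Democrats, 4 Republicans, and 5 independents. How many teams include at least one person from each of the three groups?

Unrestricted: C(16,6) = 8008 ways to pick any 6 of the 16.
Selections missing a whole group: no Democrats → C(9,6) = 84; no Republicans → C(12,6) = 924; no independents → C(11,6) = 462.
Add back selections omitting two groups (i.e. drawn from a single group): C(7,6) + C(4,6) + C(5,6) = 7.
By inclusion–exclusion: 8008 − 1470 + 7 = 6545.

6545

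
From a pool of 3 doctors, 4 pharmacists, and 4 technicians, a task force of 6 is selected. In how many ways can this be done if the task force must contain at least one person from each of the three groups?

420

Total 6-person selections from all 11: C(11,6) = 462.
Selections missing a whole group: no doctors → C(8,6) = 28; no pharmacists → C(7,6) = 7; no technicians → C(7,6) = 7.
Add back selections omitting two groups (i.e. drawn from a single group): C(3,6) + C(4,6) + C(4,6) = 0.
By inclusion–exclusion: 462 − 42 + 0 = 420.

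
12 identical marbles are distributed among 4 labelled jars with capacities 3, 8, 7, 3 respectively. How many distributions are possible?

107

By stars and bars, unrestricted non-negative solutions to x_1+…+x_4 = 12 number C(12+3,3) = 455.
Subtract solutions that violate a single cap (substitute x_i' = x_i − (cap_i+1)): x_1 ≥ 4 gives C(11,3) = 165; x_2 ≥ 9 gives C(6,3) = 20; x_3 ≥ 8 gives C(7,3) = 35; x_4 ≥ 4 gives C(11,3) = 165. Together 385.
Add back pairs where two caps are both exceeded: 0 + 1 + 35 + 0 + 0 + 1 = 37.
By inclusion–exclusion the count is 455 − 385 + 37 = 107.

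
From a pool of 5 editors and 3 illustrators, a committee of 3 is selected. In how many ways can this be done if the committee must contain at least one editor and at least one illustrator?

45

Unrestricted: C(8,3) = 56 ways to pick any 3 of the 8.
Subtract selections that omit an entire group: no editors → C(3,3) = 1; no illustrators → C(5,3) = 10.
Both groups omitted at once is impossible, so 56 − 11 = 45.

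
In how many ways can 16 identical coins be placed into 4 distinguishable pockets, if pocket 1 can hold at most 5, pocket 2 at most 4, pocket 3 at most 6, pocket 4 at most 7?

Without the upper bounds there are C(19,3) = 969 ways to split 16 among 4 pockets.
Subtract solutions that violate a single cap (substitute x_i' = x_i − (cap_i+1)): x_1 ≥ 6 gives C(13,3) = 286; x_2 ≥ 5 gives C(14,3) = 364; x_3 ≥ 7 gives C(12,3) = 220; x_4 ≥ 8 gives C(11,3) = 165. Together 1035.
Add back pairs where two caps are both exceeded: 56 + 20 + 10 + 35 + 20 + 4 = 145.
By inclusion–exclusion the count is 969 − 1035 + 145 = 79.

79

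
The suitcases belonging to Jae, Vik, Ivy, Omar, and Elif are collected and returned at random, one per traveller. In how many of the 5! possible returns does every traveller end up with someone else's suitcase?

Let Aᵢ be the assignments in which traveller i gets their own suitcase. We want the size of the complement of A₁∪…∪A_5.
By inclusion–exclusion this is Σ_{j=0}^{5} (−1)^j C(5,j)·(5−j)!.
Computing: 120 − 120 + 60 − 20 + 5 − 1 = 44.

44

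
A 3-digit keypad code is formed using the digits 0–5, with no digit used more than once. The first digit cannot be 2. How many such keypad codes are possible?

100

The first digit has 6−1 = 5 choices (anything except 2).
The remaining 2 digits are filled from the other 5 symbols without repetition: 5 × 4 = 20.
Total: 5 × 20 = 100.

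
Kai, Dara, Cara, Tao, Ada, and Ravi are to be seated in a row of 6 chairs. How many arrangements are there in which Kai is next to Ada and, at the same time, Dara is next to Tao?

Treat {Kai,Ada} as one block (2 orders) and {Dara,Tao} as another (2 orders).
That leaves 4 units to arrange: 2 × 2 × 4! = 4 × 24 = 96.

96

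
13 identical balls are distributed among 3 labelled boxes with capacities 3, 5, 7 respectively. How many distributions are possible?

By stars and bars, unrestricted non-negative solutions to x_1+…+x_3 = 13 number C(13+2,2) = 105.
Subtract solutions that violate a single cap (substitute x_i' = x_i − (cap_i+1)): x_1 ≥ 4 gives C(11,2) = 55; x_2 ≥ 6 gives C(9,2) = 36; x_3 ≥ 8 gives C(7,2) = 21. Together 112.
Add back pairs where two caps are both exceeded: 10 + 3 + 0 = 13.
By inclusion–exclusion the count is 105 − 112 + 13 = 6.

6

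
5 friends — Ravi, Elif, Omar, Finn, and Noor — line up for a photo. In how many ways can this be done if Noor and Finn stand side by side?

Place the 3 others and the Noor-Finn pair as 4 objects in a line; the pair has 2 internal arrangements.
So the count is 2·(4)! = 48.

48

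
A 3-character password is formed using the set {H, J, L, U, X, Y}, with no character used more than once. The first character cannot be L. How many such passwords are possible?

The first character has 6−1 = 5 choices (anything except L).
The remaining 2 characters are filled from the other 5 symbols without repetition: 5 × 4 = 20.
Total: 5 × 20 = 100.

100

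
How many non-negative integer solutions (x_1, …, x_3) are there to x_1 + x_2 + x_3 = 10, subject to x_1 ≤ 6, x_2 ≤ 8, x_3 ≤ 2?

18

By stars and bars, unrestricted non-negative solutions to x_1+…+x_3 = 10 number C(10+2,2) = 66.
Subtract solutions that violate a single cap (substitute x_i' = x_i − (cap_i+1)): x_1 ≥ 7 gives C(5,2) = 10; x_2 ≥ 9 gives C(3,2) = 3; x_3 ≥ 3 gives C(9,2) = 36. Together 49.
Add back pairs where two caps are both exceeded: 0 + 1 + 0 = 1.
By inclusion–exclusion the count is 66 − 49 + 1 = 18.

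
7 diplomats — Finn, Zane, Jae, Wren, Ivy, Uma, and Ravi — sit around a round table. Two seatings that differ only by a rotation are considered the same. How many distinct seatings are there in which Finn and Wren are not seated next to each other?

480

Without the restriction there are (6)! = 720 seatings.
Those with Finn next to Wren: fuse the pair into one unit and seat 6 units around a circle — 2·(5)! = 240.
Subtracting, 720 − 240 = 480.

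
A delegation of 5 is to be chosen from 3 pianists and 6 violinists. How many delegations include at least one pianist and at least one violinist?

Unrestricted: C(9,5) = 126 ways to pick any 5 of the 9.
Selections missing a whole group: no pianists → C(6,5) = 6; no violinists → C(3,5) = 0.
Both groups omitted at once is impossible, so 126 − 6 = 120.

120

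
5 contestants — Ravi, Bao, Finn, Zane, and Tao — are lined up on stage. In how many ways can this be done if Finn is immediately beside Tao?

48

Glue Finn and Tao into one block (2 internal orders), leaving 4 units to arrange in a row.
That gives 2 × 4! = 2 × 24 = 48.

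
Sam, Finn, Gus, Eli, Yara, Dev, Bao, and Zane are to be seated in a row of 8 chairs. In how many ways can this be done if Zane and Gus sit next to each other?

10080

Glue Zane and Gus into one block (2 internal orders), leaving 7 units to arrange in a row.
So the count is 2·(7)! = 10080.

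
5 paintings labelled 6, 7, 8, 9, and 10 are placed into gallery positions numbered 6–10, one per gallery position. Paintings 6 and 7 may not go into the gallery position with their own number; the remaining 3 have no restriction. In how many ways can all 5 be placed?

78

Let Aᵢ (for i ∈ {6, 7}) be the placements that put painting i in its forbidden gallery position. Any j of these fix j positions, leaving (5−j)! ways to fill the rest, and there are C(2,j) ways to pick which j.
By inclusion–exclusion, the number of valid placements is Σ_{j=0}^{2} (−1)^j C(2,j)·(5−j)!.
Computing: 120 − 48 + 6 = 78.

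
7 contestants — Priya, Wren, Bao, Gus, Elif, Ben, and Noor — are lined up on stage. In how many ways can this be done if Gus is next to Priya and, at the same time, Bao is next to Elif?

Treat {Gus,Priya} as one block (2 orders) and {Bao,Elif} as another (2 orders).
That leaves 5 units to arrange: 2 × 2 × 5! = 4 × 120 = 480.

480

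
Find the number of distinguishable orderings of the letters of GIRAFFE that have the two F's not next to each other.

There are 7!/(2!) = 2520 arrangements of GIRAFFE in total.
Arrangements with the F's together: treat FF as one letter, giving (6)! = 720.
Hence 2520 − 720 = 1800.

1800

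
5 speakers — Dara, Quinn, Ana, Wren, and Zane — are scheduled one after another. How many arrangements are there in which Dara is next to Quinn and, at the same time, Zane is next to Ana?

Treat {Dara,Quinn} as one block (2 orders) and {Zane,Ana} as another (2 orders).
That leaves 3 units to arrange: 2 × 2 × 3! = 4 × 6 = 24.

24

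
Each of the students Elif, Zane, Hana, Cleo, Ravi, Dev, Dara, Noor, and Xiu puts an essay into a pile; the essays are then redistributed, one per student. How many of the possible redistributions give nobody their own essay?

133496

This is the derangement count D_9: permutations of 9 items with no fixed point.
By inclusion–exclusion this is Σ_{j=0}^{9} (−1)^j C(9,j)·(9−j)!.
Computing: 362880 − 362880 + 181440 − 60480 + 15120 − 3024 + 504 − 72 + 9 − 1 = 133496.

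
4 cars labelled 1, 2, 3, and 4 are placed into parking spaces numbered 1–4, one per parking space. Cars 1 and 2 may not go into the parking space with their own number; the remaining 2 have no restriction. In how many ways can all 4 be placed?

Let Aᵢ (for i ∈ {1, 2}) be the placements that put car i in its forbidden parking space. Any j of these fix j positions, leaving (4−j)! ways to fill the rest, and there are C(2,j) ways to pick which j.
By inclusion–exclusion, the number of valid placements is Σ_{j=0}^{2} (−1)^j C(2,j)·(4−j)!.
Computing: 24 − 12 + 2 = 14.

14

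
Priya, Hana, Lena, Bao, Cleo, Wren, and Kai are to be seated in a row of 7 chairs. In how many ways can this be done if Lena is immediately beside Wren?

1440

Place the 5 others and the Lena-Wren pair as 6 objects in a line; the pair has 2 internal arrangements.
That gives 2 × 6! = 2 × 720 = 1440.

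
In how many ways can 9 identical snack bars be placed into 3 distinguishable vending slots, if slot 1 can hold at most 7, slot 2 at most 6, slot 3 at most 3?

25

Ignoring the caps, the number of non-negative solutions to x_1+…+x_3 = 9 is C(11,2) = 55.
Subtract solutions that violate a single cap (substitute x_i' = x_i − (cap_i+1)): x_1 ≥ 8 gives C(3,2) = 3; x_2 ≥ 7 gives C(4,2) = 6; x_3 ≥ 4 gives C(7,2) = 21. Together 30.
No two caps can be exceeded simultaneously, so the pair terms are all 0.
By inclusion–exclusion the count is 55 − 30 + 0 = 25.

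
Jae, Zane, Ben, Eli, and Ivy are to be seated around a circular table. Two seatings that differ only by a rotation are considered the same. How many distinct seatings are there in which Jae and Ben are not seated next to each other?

All circular seatings of 5 people number (4)! = 24.
Seatings with Jae beside Ben: treat them as a block with 2 internal orders, giving 2 × (3)! = 12.
Subtracting, 24 − 12 = 12.

12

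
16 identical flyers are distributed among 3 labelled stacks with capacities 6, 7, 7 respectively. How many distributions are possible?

Ignoring the caps, the number of non-negative solutions to x_1+…+x_3 = 16 is C(18,2) = 153.
Subtract solutions that violate a single cap (substitute x_i' = x_i − (cap_i+1)): x_1 ≥ 7 gives C(11,2) = 55; x_2 ≥ 8 gives C(10,2) = 45; x_3 ≥ 8 gives C(10,2) = 45. Together 145.
Add back pairs where two caps are both exceeded: 3 + 3 + 1 = 7.
By inclusion–exclusion the count is 153 − 145 + 7 = 15.

15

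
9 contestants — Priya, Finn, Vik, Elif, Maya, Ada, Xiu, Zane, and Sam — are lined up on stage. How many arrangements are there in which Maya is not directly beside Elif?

282240

Of the 9! = 362880 arrangements, those with Maya and Elif adjacent number 2 × 8! = 80640 (treat the pair as a block with 2 internal orders).
Complementary counting: 362880 − 80640 = 282240.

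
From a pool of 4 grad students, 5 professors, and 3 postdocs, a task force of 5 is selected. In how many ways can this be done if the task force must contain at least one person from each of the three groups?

590

Unrestricted: C(12,5) = 792 ways to pick any 5 of the 12.
Selections missing a whole group: no grad students → C(8,5) = 56; no professors → C(7,5) = 21; no postdocs → C(9,5) = 126.
Add back selections omitting two groups (i.e. drawn from a single group): C(4,5) + C(5,5) + C(3,5) = 1.
By inclusion–exclusion: 792 − 203 + 1 = 590.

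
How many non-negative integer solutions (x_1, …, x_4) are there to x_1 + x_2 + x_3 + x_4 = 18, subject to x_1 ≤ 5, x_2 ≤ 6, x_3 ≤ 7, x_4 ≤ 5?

56

Without the upper bounds there are C(21,3) = 1330 ways to split 18 among 4 variables.
Subtract solutions that violate a single cap (substitute x_i' = x_i − (cap_i+1)): x_1 ≥ 6 gives C(15,3) = 455; x_2 ≥ 7 gives C(14,3) = 364; x_3 ≥ 8 gives C(13,3) = 286; x_4 ≥ 6 gives C(15,3) = 455. Together 1560.
Add back pairs where two caps are both exceeded: 56 + 35 + 84 + 20 + 56 + 35 = 286.
By inclusion–exclusion the count is 1330 − 1560 + 286 = 56.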